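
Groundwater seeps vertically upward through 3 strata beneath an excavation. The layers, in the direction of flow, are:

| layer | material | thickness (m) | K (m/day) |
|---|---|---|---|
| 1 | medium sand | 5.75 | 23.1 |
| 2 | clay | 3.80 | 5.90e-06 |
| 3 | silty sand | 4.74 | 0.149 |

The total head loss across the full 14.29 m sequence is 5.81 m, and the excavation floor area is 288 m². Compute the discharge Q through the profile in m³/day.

0.00260

Flow is perpendicular to layering, so the layers act in series and the equivalent K is the thickness-weighted harmonic mean.
Total thickness L = 5.75 + 3.80 + 4.74 = 14.29 m.
Σ(b_i/K_i) = 5.75/23.1 + 3.80/5.90e-06 + 4.74/0.149 = 6.441e+05 d.
K_eq = L / Σ(b_i/K_i) = 14.29 / 6.441e+05 = 2.219e-05 m/day.
Q = K_eq · A · (Δh/L) = 2.219e-05 × 288 × (5.81/14.29) = 0.002598 m³/day.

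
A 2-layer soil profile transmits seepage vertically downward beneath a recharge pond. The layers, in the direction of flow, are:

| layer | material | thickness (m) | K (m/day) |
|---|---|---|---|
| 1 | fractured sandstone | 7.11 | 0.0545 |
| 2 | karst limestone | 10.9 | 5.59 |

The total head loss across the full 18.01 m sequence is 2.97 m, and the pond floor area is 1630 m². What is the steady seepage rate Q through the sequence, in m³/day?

Flow is perpendicular to layering, so the layers act in series and the equivalent K is the thickness-weighted harmonic mean.
Total thickness L = 7.11 + 10.9 = 18.01 m.
Σ(b_i/K_i) = 7.11/0.0545 + 10.9/5.59 = 132.4 d.
K_eq = L / Σ(b_i/K_i) = 18.01 / 132.4 = 0.1360 m/day.
Q = K_eq · A · (Δh/L) = 0.1360 × 1630 × (2.97/18.01) = 36.56 m³/day.

36.6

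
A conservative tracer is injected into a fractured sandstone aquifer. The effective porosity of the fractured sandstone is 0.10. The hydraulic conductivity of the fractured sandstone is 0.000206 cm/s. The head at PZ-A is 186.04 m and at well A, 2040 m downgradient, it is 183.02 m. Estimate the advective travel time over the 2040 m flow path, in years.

2120

Convert K: 0.000206 cm/s × 864 = 0.1780 m/day.
Hydraulic gradient i = (186.04 − 183.02) / 2040 = 3.02 / 2040 = 0.001480.
Darcy flux q = K · i = 0.1780 × 0.001480 = 0.0002635 m/day.
Seepage velocity v = q / n_e = 0.0002635 / 0.10 = 0.002635 m/day.
Travel time t = L / v = 2040 / 0.002635 = 7.742e+05 days = 2120 years.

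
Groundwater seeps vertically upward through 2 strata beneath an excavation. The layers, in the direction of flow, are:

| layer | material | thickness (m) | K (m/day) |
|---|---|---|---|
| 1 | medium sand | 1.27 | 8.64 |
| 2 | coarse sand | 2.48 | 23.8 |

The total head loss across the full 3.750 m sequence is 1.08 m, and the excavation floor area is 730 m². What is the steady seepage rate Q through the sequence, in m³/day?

3140

Flow is perpendicular to layering, so the layers act in series and the equivalent K is the thickness-weighted harmonic mean.
Total thickness L = 1.27 + 2.48 = 3.750 m.
Σ(b_i/K_i) = 1.27/8.64 + 2.48/23.8 = 0.2512 d.
K_eq = L / Σ(b_i/K_i) = 3.750 / 0.2512 = 14.93 m/day.
Q = K_eq · A · (Δh/L) = 14.93 × 730 × (1.08/3.750) = 3139 m³/day.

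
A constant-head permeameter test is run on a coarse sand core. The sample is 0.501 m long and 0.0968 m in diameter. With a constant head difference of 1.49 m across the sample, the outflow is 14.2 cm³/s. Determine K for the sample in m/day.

56.1

Cross-sectional area A = π·(d/2)² = π × (0.0968/2)² = 0.007359 m².
Convert discharge: 14.2 cm³/s = 1.420e-05 m³/s.
Darcy's law rearranged: K = Q·L / (A·Δh) = 1.420e-05 × 0.501 / (0.007359 × 1.49) = 0.0006488 m/s = 56.05 m/day.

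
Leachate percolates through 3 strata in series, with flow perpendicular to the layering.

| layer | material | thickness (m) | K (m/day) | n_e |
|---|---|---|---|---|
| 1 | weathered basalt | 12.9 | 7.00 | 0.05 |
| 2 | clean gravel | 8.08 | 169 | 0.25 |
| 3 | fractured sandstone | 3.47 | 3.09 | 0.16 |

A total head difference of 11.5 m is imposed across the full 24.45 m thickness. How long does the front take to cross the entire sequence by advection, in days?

0.844

With flow normal to the layers, continuity requires the same specific discharge q through every layer.
Σ(b_i/K_i) = 12.9/7.00 + 8.08/169 + 3.47/3.09 = 3.014 d.
q = Δh / Σ(b_i/K_i) = 11.5 / 3.014 = 3.816 m/day.
In each layer the seepage velocity is v_i = q/n_i, so the layer transit time is t_i = b_i·n_i / q:
  layer 1 (weathered basalt): t_1 = 12.9 × 0.05 / 3.816 = 0.1690 d
  layer 2 (clean gravel): t_2 = 8.08 × 0.25 / 3.816 = 0.5294 d
  layer 3 (fractured sandstone): t_3 = 3.47 × 0.16 / 3.816 = 0.1455 d
Total t = Σ t_i = 0.8439 days.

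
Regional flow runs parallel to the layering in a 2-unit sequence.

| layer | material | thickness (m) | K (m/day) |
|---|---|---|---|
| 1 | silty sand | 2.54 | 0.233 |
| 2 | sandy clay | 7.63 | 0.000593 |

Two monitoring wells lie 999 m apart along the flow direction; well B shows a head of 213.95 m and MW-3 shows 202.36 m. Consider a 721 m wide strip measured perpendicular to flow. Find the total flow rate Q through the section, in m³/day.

4.99

Flow is parallel to layering, so each bed carries its own Darcy discharge and the transmissivities add.
Σ(K_i·b_i) = 0.233×2.54 + 0.000593×7.63 = 0.5963 m²/day.
Hydraulic gradient i = (213.95 − 202.36) / 999 = 11.59 / 999 = 0.01160.
Q = Σ(K_i·b_i) · W · i = 0.5963 × 721 × 0.01160 = 4.988 m³/day.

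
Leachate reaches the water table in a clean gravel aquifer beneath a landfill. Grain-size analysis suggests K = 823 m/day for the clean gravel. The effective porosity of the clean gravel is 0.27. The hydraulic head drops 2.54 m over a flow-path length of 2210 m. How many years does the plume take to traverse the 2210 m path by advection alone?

1.73

Hydraulic gradient i = Δh / L = 2.54 / 2210 = 0.001149.
Darcy flux q = K · i = 823.0 × 0.001149 = 0.9459 m/day.
Seepage velocity v = q / n_e = 0.9459 / 0.27 = 3.503 m/day.
Travel time t = L / v = 2210 / 3.503 = 630.8 days = 1.727 years.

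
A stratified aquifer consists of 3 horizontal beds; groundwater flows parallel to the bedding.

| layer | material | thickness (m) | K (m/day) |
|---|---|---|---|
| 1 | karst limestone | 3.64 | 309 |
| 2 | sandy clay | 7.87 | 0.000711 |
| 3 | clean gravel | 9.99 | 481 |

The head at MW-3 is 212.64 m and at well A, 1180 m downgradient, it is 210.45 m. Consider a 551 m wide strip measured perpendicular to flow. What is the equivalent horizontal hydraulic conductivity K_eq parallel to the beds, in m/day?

276

Flow is parallel to layering, so each bed carries its own Darcy discharge and the transmissivities add.
Σ(K_i·b_i) = 309×3.64 + 0.000711×7.87 + 481×9.99 = 5930 m²/day.
Total thickness b = 21.50 m, so K_eq = Σ(K_i·b_i)/b = 275.8 m/day.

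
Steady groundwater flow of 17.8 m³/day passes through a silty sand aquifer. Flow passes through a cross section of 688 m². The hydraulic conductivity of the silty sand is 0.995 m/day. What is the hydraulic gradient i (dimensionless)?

0.0260

From Q = K·A·i, i = Q / (K·A) = 17.8 / (0.9950 × 688.0) = 0.02600.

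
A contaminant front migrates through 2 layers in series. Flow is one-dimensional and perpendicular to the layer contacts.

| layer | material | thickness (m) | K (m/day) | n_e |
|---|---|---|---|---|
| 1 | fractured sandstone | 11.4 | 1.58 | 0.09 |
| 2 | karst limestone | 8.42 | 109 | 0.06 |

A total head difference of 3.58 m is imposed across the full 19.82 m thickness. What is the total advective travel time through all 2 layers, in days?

With flow normal to the layers, continuity requires the same specific discharge q through every layer.
Σ(b_i/K_i) = 11.4/1.58 + 8.42/109 = 7.292 d.
q = Δh / Σ(b_i/K_i) = 3.58 / 7.292 = 0.4909 m/day.
In each layer the seepage velocity is v_i = q/n_i, so the layer transit time is t_i = b_i·n_i / q:
  layer 1 (fractured sandstone): t_1 = 11.4 × 0.09 / 0.4909 = 2.090 d
  layer 2 (karst limestone): t_2 = 8.42 × 0.06 / 0.4909 = 1.029 d
Total t = Σ t_i = 3.119 days.

3.12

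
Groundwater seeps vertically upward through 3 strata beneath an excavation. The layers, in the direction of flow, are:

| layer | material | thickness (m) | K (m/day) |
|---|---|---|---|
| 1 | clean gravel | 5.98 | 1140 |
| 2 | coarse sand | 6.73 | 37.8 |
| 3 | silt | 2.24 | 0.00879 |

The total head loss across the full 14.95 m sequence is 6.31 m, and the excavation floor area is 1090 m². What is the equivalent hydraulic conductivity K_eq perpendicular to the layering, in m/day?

Flow is perpendicular to layering, so the layers act in series and the equivalent K is the thickness-weighted harmonic mean.
Total thickness L = 5.98 + 6.73 + 2.24 = 14.95 m.
Σ(b_i/K_i) = 5.98/1140 + 6.73/37.8 + 2.24/0.00879 = 255.0 d.
K_eq = L / Σ(b_i/K_i) = 14.95 / 255.0 = 0.05862 m/day.

0.0586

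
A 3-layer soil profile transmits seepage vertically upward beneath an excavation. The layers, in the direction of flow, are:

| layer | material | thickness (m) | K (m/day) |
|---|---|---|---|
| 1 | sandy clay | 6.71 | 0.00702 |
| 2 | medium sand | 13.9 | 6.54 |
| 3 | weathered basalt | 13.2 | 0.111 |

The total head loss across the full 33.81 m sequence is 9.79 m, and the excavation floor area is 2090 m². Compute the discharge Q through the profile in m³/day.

19.0

Flow is perpendicular to layering, so the layers act in series and the equivalent K is the thickness-weighted harmonic mean.
Total thickness L = 6.71 + 13.9 + 13.2 = 33.81 m.
Σ(b_i/K_i) = 6.71/0.00702 + 13.9/6.54 + 13.2/0.111 = 1077 d.
K_eq = L / Σ(b_i/K_i) = 33.81 / 1077 = 0.03140 m/day.
Q = K_eq · A · (Δh/L) = 0.03140 × 2090 × (9.79/33.81) = 19.00 m³/day.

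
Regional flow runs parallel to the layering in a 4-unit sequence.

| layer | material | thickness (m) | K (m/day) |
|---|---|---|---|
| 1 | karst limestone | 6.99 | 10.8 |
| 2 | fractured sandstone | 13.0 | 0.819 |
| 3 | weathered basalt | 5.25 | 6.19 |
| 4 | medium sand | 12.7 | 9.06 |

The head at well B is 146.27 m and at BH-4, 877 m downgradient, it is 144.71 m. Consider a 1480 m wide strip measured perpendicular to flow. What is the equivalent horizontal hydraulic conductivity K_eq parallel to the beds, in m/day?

Flow is parallel to layering, so each bed carries its own Darcy discharge and the transmissivities add.
Σ(K_i·b_i) = 10.8×6.99 + 0.819×13.0 + 6.19×5.25 + 9.06×12.7 = 233.7 m²/day.
Total thickness b = 37.94 m, so K_eq = Σ(K_i·b_i)/b = 6.160 m/day.

6.16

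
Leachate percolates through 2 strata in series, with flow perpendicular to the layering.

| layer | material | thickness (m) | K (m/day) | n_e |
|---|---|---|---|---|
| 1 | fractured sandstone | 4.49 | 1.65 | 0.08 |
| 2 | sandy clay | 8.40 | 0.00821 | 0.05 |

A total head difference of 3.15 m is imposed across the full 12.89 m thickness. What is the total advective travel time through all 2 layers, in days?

254

With flow normal to the layers, continuity requires the same specific discharge q through every layer.
Σ(b_i/K_i) = 4.49/1.65 + 8.40/0.00821 = 1026 d.
q = Δh / Σ(b_i/K_i) = 3.15 / 1026 = 0.003071 m/day.
In each layer the seepage velocity is v_i = q/n_i, so the layer transit time is t_i = b_i·n_i / q:
  layer 1 (fractured sandstone): t_1 = 4.49 × 0.08 / 0.003071 = 117.0 d
  layer 2 (sandy clay): t_2 = 8.40 × 0.05 / 0.003071 = 136.8 d
Total t = Σ t_i = 253.8 days.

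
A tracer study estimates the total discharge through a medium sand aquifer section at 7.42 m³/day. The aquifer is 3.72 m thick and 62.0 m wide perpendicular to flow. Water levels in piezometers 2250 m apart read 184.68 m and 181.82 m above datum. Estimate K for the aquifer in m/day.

25.3

Cross-sectional area A = 62.0 × 3.72 = 230.6 m².
Hydraulic gradient i = (184.68 − 181.82) / 2250 = 2.86 / 2250 = 0.001271.
From Q = K·A·i, K = Q / (A·i) = 7.42 / (230.6 × 0.001271) = 25.31 m/day.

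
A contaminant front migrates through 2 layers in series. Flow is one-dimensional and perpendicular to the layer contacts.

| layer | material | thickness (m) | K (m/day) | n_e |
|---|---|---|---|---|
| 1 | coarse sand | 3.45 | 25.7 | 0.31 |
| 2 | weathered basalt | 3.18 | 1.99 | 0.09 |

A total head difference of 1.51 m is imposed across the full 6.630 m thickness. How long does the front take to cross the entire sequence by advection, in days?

1.56

With flow normal to the layers, continuity requires the same specific discharge q through every layer.
Σ(b_i/K_i) = 3.45/25.7 + 3.18/1.99 = 1.732 d.
q = Δh / Σ(b_i/K_i) = 1.51 / 1.732 = 0.8717 m/day.
In each layer the seepage velocity is v_i = q/n_i, so the layer transit time is t_i = b_i·n_i / q:
  layer 1 (coarse sand): t_1 = 3.45 × 0.31 / 0.8717 = 1.227 d
  layer 2 (weathered basalt): t_2 = 3.18 × 0.09 / 0.8717 = 0.3283 d
Total t = Σ t_i = 1.555 days.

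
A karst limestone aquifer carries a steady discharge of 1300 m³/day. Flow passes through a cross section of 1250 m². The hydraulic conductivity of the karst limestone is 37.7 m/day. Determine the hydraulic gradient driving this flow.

From Q = K·A·i, i = Q / (K·A) = 1300 / (37.70 × 1250) = 0.02759.

0.0276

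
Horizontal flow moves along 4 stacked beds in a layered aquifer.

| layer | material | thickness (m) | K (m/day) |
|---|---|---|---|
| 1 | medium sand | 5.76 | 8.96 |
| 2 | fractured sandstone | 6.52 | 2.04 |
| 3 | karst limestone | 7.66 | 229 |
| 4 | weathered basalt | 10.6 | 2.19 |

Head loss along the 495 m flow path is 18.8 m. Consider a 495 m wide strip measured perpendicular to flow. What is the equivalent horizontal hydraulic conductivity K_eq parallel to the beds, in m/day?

Flow is parallel to layering, so each bed carries its own Darcy discharge and the transmissivities add.
Σ(K_i·b_i) = 8.96×5.76 + 2.04×6.52 + 229×7.66 + 2.19×10.6 = 1842 m²/day.
Total thickness b = 30.54 m, so K_eq = Σ(K_i·b_i)/b = 60.32 m/day.

60.3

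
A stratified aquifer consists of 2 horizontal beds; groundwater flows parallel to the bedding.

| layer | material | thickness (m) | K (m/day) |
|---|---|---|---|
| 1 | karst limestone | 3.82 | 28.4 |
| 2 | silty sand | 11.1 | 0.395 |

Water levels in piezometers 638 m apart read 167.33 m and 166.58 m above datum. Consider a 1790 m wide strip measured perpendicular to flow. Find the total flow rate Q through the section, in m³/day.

Flow is parallel to layering, so each bed carries its own Darcy discharge and the transmissivities add.
Σ(K_i·b_i) = 28.4×3.82 + 0.395×11.1 = 112.9 m²/day.
Hydraulic gradient i = (167.33 − 166.58) / 638 = 0.75 / 638 = 0.001176.
Q = Σ(K_i·b_i) · W · i = 112.9 × 1790 × 0.001176 = 237.5 m³/day.

238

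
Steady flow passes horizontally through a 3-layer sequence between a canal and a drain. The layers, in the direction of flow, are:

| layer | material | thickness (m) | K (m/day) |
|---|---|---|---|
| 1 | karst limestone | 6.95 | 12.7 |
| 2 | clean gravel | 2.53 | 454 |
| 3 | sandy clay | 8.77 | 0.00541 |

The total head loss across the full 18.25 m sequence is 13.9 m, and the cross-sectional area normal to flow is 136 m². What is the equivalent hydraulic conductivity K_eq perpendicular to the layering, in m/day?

0.0113

Flow is perpendicular to layering, so the layers act in series and the equivalent K is the thickness-weighted harmonic mean.
Total thickness L = 6.95 + 2.53 + 8.77 = 18.25 m.
Σ(b_i/K_i) = 6.95/12.7 + 2.53/454 + 8.77/0.00541 = 1622 d.
K_eq = L / Σ(b_i/K_i) = 18.25 / 1622 = 0.01125 m/day.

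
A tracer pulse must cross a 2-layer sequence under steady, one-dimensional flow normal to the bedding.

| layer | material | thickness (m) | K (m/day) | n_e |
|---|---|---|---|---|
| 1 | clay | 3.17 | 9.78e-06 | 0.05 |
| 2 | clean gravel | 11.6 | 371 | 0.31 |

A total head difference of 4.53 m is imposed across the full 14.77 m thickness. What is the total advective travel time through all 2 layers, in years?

With flow normal to the layers, continuity requires the same specific discharge q through every layer.
Σ(b_i/K_i) = 3.17/9.78e-06 + 11.6/371 = 3.241e+05 d.
q = Δh / Σ(b_i/K_i) = 4.53 / 3.241e+05 = 1.398e-05 m/day.
In each layer the seepage velocity is v_i = q/n_i, so the layer transit time is t_i = b_i·n_i / q:
  layer 1 (clay): t_1 = 3.17 × 0.05 / 1.398e-05 = 11341 d
  layer 2 (clean gravel): t_2 = 11.6 × 0.31 / 1.398e-05 = 2.573e+05 d
Total t = Σ t_i = 2.686e+05 days = 735.5 years.

736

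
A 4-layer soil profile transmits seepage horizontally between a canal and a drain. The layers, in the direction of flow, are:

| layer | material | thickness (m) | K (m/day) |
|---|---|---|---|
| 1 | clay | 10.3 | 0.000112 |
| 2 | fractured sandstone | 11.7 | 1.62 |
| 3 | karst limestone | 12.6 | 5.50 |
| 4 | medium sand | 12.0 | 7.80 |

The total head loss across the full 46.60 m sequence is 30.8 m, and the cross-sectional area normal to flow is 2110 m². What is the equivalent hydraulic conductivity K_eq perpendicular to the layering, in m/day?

0.000507

Flow is perpendicular to layering, so the layers act in series and the equivalent K is the thickness-weighted harmonic mean.
Total thickness L = 10.3 + 11.7 + 12.6 + 12.0 = 46.60 m.
Σ(b_i/K_i) = 10.3/0.000112 + 11.7/1.62 + 12.6/5.50 + 12.0/7.80 = 91975 d.
K_eq = L / Σ(b_i/K_i) = 46.60 / 91975 = 0.0005067 m/day.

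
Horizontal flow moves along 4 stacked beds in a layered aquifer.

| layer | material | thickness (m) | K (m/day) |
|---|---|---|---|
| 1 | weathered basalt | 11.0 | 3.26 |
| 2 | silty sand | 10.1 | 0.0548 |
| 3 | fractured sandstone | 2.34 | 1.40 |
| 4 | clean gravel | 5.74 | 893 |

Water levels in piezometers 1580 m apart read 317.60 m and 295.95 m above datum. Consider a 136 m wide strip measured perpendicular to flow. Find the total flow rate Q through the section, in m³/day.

Flow is parallel to layering, so each bed carries its own Darcy discharge and the transmissivities add.
Σ(K_i·b_i) = 3.26×11.0 + 0.0548×10.1 + 1.40×2.34 + 893×5.74 = 5166 m²/day.
Hydraulic gradient i = (317.60 − 295.95) / 1580 = 21.65 / 1580 = 0.01370.
Q = Σ(K_i·b_i) · W · i = 5166 × 136 × 0.01370 = 9626 m³/day.

9630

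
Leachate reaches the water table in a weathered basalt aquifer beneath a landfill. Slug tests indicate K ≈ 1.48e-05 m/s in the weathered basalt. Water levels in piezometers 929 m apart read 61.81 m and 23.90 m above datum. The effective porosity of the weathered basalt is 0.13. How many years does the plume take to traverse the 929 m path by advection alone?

6.34

Convert K: 1.48e-05 m/s × 86400 = 1.279 m/day.
Hydraulic gradient i = (61.81 − 23.90) / 929 = 37.91 / 929 = 0.04081.
Darcy flux q = K · i = 1.279 × 0.04081 = 0.05218 m/day.
Seepage velocity v = q / n_e = 0.05218 / 0.13 = 0.4014 m/day.
Travel time t = L / v = 929 / 0.4014 = 2314 days = 6.337 years.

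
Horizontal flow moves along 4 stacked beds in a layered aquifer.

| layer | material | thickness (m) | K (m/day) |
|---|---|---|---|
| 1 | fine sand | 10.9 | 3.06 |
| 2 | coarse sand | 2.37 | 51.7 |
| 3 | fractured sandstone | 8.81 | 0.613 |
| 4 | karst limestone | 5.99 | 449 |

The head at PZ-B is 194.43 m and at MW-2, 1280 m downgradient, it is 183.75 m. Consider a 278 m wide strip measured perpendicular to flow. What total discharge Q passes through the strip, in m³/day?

6610

Flow is parallel to layering, so each bed carries its own Darcy discharge and the transmissivities add.
Σ(K_i·b_i) = 3.06×10.9 + 51.7×2.37 + 0.613×8.81 + 449×5.99 = 2851 m²/day.
Hydraulic gradient i = (194.43 − 183.75) / 1280 = 10.68 / 1280 = 0.008344.
Q = Σ(K_i·b_i) · W · i = 2851 × 278 × 0.008344 = 6613 m³/day.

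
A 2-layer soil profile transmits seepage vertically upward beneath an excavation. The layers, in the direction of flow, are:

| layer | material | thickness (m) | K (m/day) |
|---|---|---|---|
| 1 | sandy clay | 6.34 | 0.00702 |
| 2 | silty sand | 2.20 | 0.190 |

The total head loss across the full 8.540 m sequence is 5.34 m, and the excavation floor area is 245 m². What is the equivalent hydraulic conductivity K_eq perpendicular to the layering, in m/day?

Flow is perpendicular to layering, so the layers act in series and the equivalent K is the thickness-weighted harmonic mean.
Total thickness L = 6.34 + 2.20 = 8.540 m.
Σ(b_i/K_i) = 6.34/0.00702 + 2.20/0.190 = 914.7 d.
K_eq = L / Σ(b_i/K_i) = 8.540 / 914.7 = 0.009336 m/day.

0.00934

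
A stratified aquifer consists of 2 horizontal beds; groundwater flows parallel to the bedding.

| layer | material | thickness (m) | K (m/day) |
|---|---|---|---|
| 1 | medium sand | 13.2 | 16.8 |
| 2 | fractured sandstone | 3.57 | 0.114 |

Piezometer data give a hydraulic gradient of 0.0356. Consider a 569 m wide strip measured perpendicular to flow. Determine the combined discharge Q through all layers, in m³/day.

Flow is parallel to layering, so each bed carries its own Darcy discharge and the transmissivities add.
Σ(K_i·b_i) = 16.8×13.2 + 0.114×3.57 = 222.2 m²/day.
Hydraulic gradient i = 0.0356.
Q = Σ(K_i·b_i) · W · i = 222.2 × 569 × 0.03560 = 4500 m³/day.

4500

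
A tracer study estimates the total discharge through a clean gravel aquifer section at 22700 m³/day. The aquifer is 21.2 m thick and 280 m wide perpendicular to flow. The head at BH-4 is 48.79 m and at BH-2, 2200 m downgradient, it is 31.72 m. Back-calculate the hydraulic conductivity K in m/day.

Cross-sectional area A = 280 × 21.2 = 5936 m².
Hydraulic gradient i = (48.79 − 31.72) / 2200 = 17.07 / 2200 = 0.007759.
From Q = K·A·i, K = Q / (A·i) = 22700 / (5936 × 0.007759) = 492.9 m/day.

493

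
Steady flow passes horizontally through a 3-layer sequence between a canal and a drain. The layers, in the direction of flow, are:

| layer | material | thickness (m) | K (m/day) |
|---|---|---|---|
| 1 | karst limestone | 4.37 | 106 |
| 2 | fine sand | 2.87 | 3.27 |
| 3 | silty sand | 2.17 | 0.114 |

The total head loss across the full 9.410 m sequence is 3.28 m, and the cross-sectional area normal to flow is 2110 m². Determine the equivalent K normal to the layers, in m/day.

Flow is perpendicular to layering, so the layers act in series and the equivalent K is the thickness-weighted harmonic mean.
Total thickness L = 4.37 + 2.87 + 2.17 = 9.410 m.
Σ(b_i/K_i) = 4.37/106 + 2.87/3.27 + 2.17/0.114 = 19.95 d.
K_eq = L / Σ(b_i/K_i) = 9.410 / 19.95 = 0.4716 m/day.

0.472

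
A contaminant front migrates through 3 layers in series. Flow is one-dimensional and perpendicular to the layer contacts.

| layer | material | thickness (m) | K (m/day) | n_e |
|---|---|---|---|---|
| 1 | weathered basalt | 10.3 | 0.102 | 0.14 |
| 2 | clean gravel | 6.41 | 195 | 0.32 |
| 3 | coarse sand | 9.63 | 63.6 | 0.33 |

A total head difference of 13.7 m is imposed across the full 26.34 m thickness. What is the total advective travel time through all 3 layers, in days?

49.3

With flow normal to the layers, continuity requires the same specific discharge q through every layer.
Σ(b_i/K_i) = 10.3/0.102 + 6.41/195 + 9.63/63.6 = 101.2 d.
q = Δh / Σ(b_i/K_i) = 13.7 / 101.2 = 0.1354 m/day.
In each layer the seepage velocity is v_i = q/n_i, so the layer transit time is t_i = b_i·n_i / q:
  layer 1 (weathered basalt): t_1 = 10.3 × 0.14 / 0.1354 = 10.65 d
  layer 2 (clean gravel): t_2 = 6.41 × 0.32 / 0.1354 = 15.15 d
  layer 3 (coarse sand): t_3 = 9.63 × 0.33 / 0.1354 = 23.47 d
Total t = Σ t_i = 49.26 days.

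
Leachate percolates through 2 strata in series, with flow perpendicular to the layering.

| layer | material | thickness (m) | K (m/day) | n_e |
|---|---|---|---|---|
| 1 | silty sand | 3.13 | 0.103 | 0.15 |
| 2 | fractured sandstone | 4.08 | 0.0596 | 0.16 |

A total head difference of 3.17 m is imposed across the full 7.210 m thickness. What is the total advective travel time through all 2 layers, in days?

35.0

With flow normal to the layers, continuity requires the same specific discharge q through every layer.
Σ(b_i/K_i) = 3.13/0.103 + 4.08/0.0596 = 98.84 d.
q = Δh / Σ(b_i/K_i) = 3.17 / 98.84 = 0.03207 m/day.
In each layer the seepage velocity is v_i = q/n_i, so the layer transit time is t_i = b_i·n_i / q:
  layer 1 (silty sand): t_1 = 3.13 × 0.15 / 0.03207 = 14.64 d
  layer 2 (fractured sandstone): t_2 = 4.08 × 0.16 / 0.03207 = 20.36 d
Total t = Σ t_i = 34.99 days.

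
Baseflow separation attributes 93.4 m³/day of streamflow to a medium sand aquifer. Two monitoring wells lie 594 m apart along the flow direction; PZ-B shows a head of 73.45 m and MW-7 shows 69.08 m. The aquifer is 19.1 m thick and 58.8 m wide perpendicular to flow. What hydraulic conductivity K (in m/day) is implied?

11.3

Cross-sectional area A = 58.8 × 19.1 = 1123 m².
Hydraulic gradient i = (73.45 − 69.08) / 594 = 4.37 / 594 = 0.007357.
From Q = K·A·i, K = Q / (A·i) = 93.4 / (1123 × 0.007357) = 11.30 m/day.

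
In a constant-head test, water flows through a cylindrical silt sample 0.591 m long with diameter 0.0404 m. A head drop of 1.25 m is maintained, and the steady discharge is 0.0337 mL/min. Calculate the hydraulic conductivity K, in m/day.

0.0179

Cross-sectional area A = π·(d/2)² = π × (0.0404/2)² = 0.001282 m².
Convert discharge: 0.0337 mL/min = 5.617e-10 m³/s.
Darcy's law rearranged: K = Q·L / (A·Δh) = 5.617e-10 × 0.591 / (0.001282 × 1.25) = 2.072e-07 m/s = 0.01790 m/day.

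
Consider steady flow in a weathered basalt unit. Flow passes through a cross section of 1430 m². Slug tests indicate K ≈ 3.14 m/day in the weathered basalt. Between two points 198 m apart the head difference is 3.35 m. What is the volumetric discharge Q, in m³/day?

Hydraulic gradient i = Δh / L = 3.35 / 198 = 0.01692.
Darcy's law: Q = K · A · i = 3.140 × 1430 × 0.01692 = 75.97 m³/day.

76.0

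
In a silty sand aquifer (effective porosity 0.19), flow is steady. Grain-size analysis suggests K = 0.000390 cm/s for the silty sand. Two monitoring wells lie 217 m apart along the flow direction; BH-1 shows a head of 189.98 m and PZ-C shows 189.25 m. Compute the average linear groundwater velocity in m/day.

Convert K: 0.000390 cm/s × 864 = 0.3370 m/day.
Hydraulic gradient i = (189.98 − 189.25) / 217 = 0.73 / 217 = 0.003364.
Darcy flux q = K · i = 0.3370 × 0.003364 = 0.001134 m/day.
Seepage velocity v = q / n_e = 0.001134 / 0.19 = 0.005966 m/day.

0.00597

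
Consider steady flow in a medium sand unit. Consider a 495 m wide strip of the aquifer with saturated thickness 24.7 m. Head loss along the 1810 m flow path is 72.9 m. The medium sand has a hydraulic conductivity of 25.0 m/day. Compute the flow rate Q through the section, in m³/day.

12300

Cross-sectional area A = 495 × 24.7 = 12226 m².
Hydraulic gradient i = Δh / L = 72.9 / 1810 = 0.04028.
Darcy's law: Q = K · A · i = 25.00 × 12226 × 0.04028 = 12311 m³/day.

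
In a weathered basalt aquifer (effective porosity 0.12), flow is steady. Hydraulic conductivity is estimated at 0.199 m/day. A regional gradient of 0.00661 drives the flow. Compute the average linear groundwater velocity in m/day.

Hydraulic gradient i = 0.00661.
Darcy flux q = K · i = 0.1990 × 0.006610 = 0.001315 m/day.
Seepage velocity v = q / n_e = 0.001315 / 0.12 = 0.01096 m/day.

0.0110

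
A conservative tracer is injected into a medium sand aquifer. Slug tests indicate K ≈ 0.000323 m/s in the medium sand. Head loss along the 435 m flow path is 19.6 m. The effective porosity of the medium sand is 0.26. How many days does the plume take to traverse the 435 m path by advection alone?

89.9

Convert K: 0.000323 m/s × 86400 = 27.91 m/day.
Hydraulic gradient i = Δh / L = 19.6 / 435 = 0.04506.
Darcy flux q = K · i = 27.91 × 0.04506 = 1.257 m/day.
Seepage velocity v = q / n_e = 1.257 / 0.26 = 4.836 m/day.
Travel time t = L / v = 435 / 4.836 = 89.95 days.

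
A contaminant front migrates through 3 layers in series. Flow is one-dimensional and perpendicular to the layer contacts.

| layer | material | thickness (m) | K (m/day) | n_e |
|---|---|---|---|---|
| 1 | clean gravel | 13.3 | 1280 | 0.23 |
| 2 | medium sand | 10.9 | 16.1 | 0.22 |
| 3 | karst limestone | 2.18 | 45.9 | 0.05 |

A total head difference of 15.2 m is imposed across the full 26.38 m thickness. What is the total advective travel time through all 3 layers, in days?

0.269

With flow normal to the layers, continuity requires the same specific discharge q through every layer.
Σ(b_i/K_i) = 13.3/1280 + 10.9/16.1 + 2.18/45.9 = 0.7349 d.
q = Δh / Σ(b_i/K_i) = 15.2 / 0.7349 = 20.68 m/day.
In each layer the seepage velocity is v_i = q/n_i, so the layer transit time is t_i = b_i·n_i / q:
  layer 1 (clean gravel): t_1 = 13.3 × 0.23 / 20.68 = 0.1479 d
  layer 2 (medium sand): t_2 = 10.9 × 0.22 / 20.68 = 0.1159 d
  layer 3 (karst limestone): t_3 = 2.18 × 0.05 / 20.68 = 0.005270 d
Total t = Σ t_i = 0.2691 days.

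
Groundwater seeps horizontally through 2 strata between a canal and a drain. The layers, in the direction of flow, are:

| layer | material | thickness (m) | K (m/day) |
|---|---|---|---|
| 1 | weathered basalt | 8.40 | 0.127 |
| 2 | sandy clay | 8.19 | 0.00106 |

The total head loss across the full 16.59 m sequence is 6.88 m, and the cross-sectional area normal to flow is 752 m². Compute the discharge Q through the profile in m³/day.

0.664

Flow is perpendicular to layering, so the layers act in series and the equivalent K is the thickness-weighted harmonic mean.
Total thickness L = 8.40 + 8.19 = 16.59 m.
Σ(b_i/K_i) = 8.40/0.127 + 8.19/0.00106 = 7793 d.
K_eq = L / Σ(b_i/K_i) = 16.59 / 7793 = 0.002129 m/day.
Q = K_eq · A · (Δh/L) = 0.002129 × 752 × (6.88/16.59) = 0.6639 m³/day.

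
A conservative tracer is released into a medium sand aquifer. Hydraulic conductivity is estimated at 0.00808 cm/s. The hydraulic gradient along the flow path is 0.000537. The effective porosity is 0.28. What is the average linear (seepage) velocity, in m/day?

0.0134

Convert K: 0.00808 cm/s × 864 = 6.981 m/day.
Hydraulic gradient i = 0.000537.
Darcy flux q = K · i = 6.981 × 0.0005370 = 0.003749 m/day.
Seepage velocity v = q / n_e = 0.003749 / 0.28 = 0.01339 m/day.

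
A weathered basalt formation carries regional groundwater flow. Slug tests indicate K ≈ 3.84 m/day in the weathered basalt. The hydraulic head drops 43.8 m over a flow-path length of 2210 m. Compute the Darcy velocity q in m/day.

Hydraulic gradient i = Δh / L = 43.8 / 2210 = 0.01982.
Specific discharge q = K · i = 3.840 × 0.01982 = 0.07610 m/day.

0.0761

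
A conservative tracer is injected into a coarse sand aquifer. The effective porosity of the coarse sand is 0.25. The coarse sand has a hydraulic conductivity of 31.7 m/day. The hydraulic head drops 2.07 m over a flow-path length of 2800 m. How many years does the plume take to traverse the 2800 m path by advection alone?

Hydraulic gradient i = Δh / L = 2.07 / 2800 = 0.0007393.
Darcy flux q = K · i = 31.70 × 0.0007393 = 0.02344 m/day.
Seepage velocity v = q / n_e = 0.02344 / 0.25 = 0.09374 m/day.
Travel time t = L / v = 2800 / 0.09374 = 29869 days = 81.78 years.

81.8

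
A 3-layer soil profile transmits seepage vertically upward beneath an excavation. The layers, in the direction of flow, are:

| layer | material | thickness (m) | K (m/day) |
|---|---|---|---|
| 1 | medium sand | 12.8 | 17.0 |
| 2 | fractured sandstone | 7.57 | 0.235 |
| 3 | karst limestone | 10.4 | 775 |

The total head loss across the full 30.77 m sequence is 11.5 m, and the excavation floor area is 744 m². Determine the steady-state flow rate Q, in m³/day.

259

Flow is perpendicular to layering, so the layers act in series and the equivalent K is the thickness-weighted harmonic mean.
Total thickness L = 12.8 + 7.57 + 10.4 = 30.77 m.
Σ(b_i/K_i) = 12.8/17.0 + 7.57/0.235 + 10.4/775 = 32.98 d.
K_eq = L / Σ(b_i/K_i) = 30.77 / 32.98 = 0.9330 m/day.
Q = K_eq · A · (Δh/L) = 0.9330 × 744 × (11.5/30.77) = 259.4 m³/day.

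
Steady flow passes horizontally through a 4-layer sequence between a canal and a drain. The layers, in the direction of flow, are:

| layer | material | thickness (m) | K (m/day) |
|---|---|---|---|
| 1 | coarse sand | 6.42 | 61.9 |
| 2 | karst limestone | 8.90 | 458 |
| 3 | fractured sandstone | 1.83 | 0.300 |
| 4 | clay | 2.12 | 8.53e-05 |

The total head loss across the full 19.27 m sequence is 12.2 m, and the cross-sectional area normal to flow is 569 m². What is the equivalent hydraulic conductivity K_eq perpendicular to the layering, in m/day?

Flow is perpendicular to layering, so the layers act in series and the equivalent K is the thickness-weighted harmonic mean.
Total thickness L = 6.42 + 8.90 + 1.83 + 2.12 = 19.27 m.
Σ(b_i/K_i) = 6.42/61.9 + 8.90/458 + 1.83/0.300 + 2.12/8.53e-05 = 24860 d.
K_eq = L / Σ(b_i/K_i) = 19.27 / 24860 = 0.0007752 m/day.

0.000775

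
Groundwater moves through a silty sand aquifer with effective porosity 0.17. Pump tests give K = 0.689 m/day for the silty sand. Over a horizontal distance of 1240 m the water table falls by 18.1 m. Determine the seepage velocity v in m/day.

0.0592

Hydraulic gradient i = Δh / L = 18.1 / 1240 = 0.01460.
Darcy flux q = K · i = 0.6890 × 0.01460 = 0.01006 m/day.
Seepage velocity v = q / n_e = 0.01006 / 0.17 = 0.05916 m/day.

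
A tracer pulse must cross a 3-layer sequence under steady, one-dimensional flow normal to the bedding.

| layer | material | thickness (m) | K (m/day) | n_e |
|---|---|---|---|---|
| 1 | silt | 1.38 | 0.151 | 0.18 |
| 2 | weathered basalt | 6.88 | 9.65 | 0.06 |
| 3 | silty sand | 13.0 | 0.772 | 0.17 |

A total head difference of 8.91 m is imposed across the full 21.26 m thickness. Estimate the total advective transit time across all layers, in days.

8.60

With flow normal to the layers, continuity requires the same specific discharge q through every layer.
Σ(b_i/K_i) = 1.38/0.151 + 6.88/9.65 + 13.0/0.772 = 26.69 d.
q = Δh / Σ(b_i/K_i) = 8.91 / 26.69 = 0.3338 m/day.
In each layer the seepage velocity is v_i = q/n_i, so the layer transit time is t_i = b_i·n_i / q:
  layer 1 (silt): t_1 = 1.38 × 0.18 / 0.3338 = 0.7441 d
  layer 2 (weathered basalt): t_2 = 6.88 × 0.06 / 0.3338 = 1.237 d
  layer 3 (silty sand): t_3 = 13.0 × 0.17 / 0.3338 = 6.620 d
Total t = Σ t_i = 8.601 days.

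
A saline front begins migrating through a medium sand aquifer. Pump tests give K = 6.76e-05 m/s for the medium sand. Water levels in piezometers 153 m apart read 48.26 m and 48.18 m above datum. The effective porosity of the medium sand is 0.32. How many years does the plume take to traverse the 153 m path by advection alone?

43.9

Convert K: 6.76e-05 m/s × 86400 = 5.841 m/day.
Hydraulic gradient i = (48.26 − 48.18) / 153 = 0.08 / 153 = 0.0005229.
Darcy flux q = K · i = 5.841 × 0.0005229 = 0.003054 m/day.
Seepage velocity v = q / n_e = 0.003054 / 0.32 = 0.009544 m/day.
Travel time t = L / v = 153 / 0.009544 = 16032 days = 43.89 years.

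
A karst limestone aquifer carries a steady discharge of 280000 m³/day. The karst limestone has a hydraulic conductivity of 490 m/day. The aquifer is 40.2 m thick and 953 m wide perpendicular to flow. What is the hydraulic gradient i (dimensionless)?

Cross-sectional area A = 953 × 40.2 = 38311 m².
From Q = K·A·i, i = Q / (K·A) = 280000 / (490.0 × 38311) = 0.01492.

0.0149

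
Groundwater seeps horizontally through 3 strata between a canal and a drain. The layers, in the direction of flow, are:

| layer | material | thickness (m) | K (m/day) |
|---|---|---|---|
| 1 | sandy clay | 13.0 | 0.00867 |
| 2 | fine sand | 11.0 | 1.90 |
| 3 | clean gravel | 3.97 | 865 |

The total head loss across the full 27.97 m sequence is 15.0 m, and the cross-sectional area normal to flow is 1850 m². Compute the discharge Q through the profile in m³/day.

18.4

Flow is perpendicular to layering, so the layers act in series and the equivalent K is the thickness-weighted harmonic mean.
Total thickness L = 13.0 + 11.0 + 3.97 = 27.97 m.
Σ(b_i/K_i) = 13.0/0.00867 + 11.0/1.90 + 3.97/865 = 1505 d.
K_eq = L / Σ(b_i/K_i) = 27.97 / 1505 = 0.01858 m/day.
Q = K_eq · A · (Δh/L) = 0.01858 × 1850 × (15.0/27.97) = 18.44 m³/day.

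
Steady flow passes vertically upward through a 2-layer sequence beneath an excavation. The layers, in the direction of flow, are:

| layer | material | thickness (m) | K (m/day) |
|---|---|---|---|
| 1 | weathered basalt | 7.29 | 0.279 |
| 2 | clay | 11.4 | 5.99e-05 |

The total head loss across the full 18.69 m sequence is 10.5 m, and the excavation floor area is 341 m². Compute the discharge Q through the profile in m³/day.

0.0188

Flow is perpendicular to layering, so the layers act in series and the equivalent K is the thickness-weighted harmonic mean.
Total thickness L = 7.29 + 11.4 = 18.69 m.
Σ(b_i/K_i) = 7.29/0.279 + 11.4/5.99e-05 = 1.903e+05 d.
K_eq = L / Σ(b_i/K_i) = 18.69 / 1.903e+05 = 9.819e-05 m/day.
Q = K_eq · A · (Δh/L) = 9.819e-05 × 341 × (10.5/18.69) = 0.01881 m³/day.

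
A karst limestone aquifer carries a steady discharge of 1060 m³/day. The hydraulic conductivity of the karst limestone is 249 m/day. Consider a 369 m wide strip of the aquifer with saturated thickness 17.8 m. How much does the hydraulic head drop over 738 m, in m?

0.478

Cross-sectional area A = 369 × 17.8 = 6568 m².
From Q = K·A·i, i = Q / (K·A) = 1060 / (249.0 × 6568) = 0.0006481.
Head loss Δh = i · L = 0.0006481 × 738 = 0.4783 m.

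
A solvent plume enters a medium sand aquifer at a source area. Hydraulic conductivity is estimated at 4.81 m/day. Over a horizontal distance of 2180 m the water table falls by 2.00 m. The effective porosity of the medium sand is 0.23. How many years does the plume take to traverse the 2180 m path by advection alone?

311

Hydraulic gradient i = Δh / L = 2.00 / 2180 = 0.0009174.
Darcy flux q = K · i = 4.810 × 0.0009174 = 0.004413 m/day.
Seepage velocity v = q / n_e = 0.004413 / 0.23 = 0.01919 m/day.
Travel time t = L / v = 2180 / 0.01919 = 1.136e+05 days = 311.1 years.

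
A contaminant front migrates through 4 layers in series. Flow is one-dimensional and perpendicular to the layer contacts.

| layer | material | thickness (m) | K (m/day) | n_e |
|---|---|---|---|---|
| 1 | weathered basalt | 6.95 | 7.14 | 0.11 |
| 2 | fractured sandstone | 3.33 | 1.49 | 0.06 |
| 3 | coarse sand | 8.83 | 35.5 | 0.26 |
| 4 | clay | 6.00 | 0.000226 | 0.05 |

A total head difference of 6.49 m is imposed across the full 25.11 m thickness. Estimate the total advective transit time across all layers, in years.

With flow normal to the layers, continuity requires the same specific discharge q through every layer.
Σ(b_i/K_i) = 6.95/7.14 + 3.33/1.49 + 8.83/35.5 + 6.00/0.000226 = 26552 d.
q = Δh / Σ(b_i/K_i) = 6.49 / 26552 = 0.0002444 m/day.
In each layer the seepage velocity is v_i = q/n_i, so the layer transit time is t_i = b_i·n_i / q:
  layer 1 (weathered basalt): t_1 = 6.95 × 0.11 / 0.0002444 = 3128 d
  layer 2 (fractured sandstone): t_2 = 3.33 × 0.06 / 0.0002444 = 817.4 d
  layer 3 (coarse sand): t_3 = 8.83 × 0.26 / 0.0002444 = 9393 d
  layer 4 (clay): t_4 = 6.00 × 0.05 / 0.0002444 = 1227 d
Total t = Σ t_i = 14565 days = 39.88 years.

39.9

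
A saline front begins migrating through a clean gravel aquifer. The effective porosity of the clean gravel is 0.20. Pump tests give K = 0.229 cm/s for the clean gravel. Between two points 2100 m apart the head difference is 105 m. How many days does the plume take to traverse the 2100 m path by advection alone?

42.5

Convert K: 0.229 cm/s × 864 = 197.9 m/day.
Hydraulic gradient i = Δh / L = 105 / 2100 = 0.05000.
Darcy flux q = K · i = 197.9 × 0.05000 = 9.893 m/day.
Seepage velocity v = q / n_e = 9.893 / 0.20 = 49.46 m/day.
Travel time t = L / v = 2100 / 49.46 = 42.46 days.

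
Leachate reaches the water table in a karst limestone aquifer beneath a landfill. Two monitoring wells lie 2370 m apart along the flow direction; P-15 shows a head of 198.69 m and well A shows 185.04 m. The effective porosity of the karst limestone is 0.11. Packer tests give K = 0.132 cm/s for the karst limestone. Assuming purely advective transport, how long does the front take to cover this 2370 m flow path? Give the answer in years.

1.09

Convert K: 0.132 cm/s × 864 = 114.0 m/day.
Hydraulic gradient i = (198.69 − 185.04) / 2370 = 13.65 / 2370 = 0.005759.
Darcy flux q = K · i = 114.0 × 0.005759 = 0.6569 m/day.
Seepage velocity v = q / n_e = 0.6569 / 0.11 = 5.971 m/day.
Travel time t = L / v = 2370 / 5.971 = 396.9 days = 1.087 years.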